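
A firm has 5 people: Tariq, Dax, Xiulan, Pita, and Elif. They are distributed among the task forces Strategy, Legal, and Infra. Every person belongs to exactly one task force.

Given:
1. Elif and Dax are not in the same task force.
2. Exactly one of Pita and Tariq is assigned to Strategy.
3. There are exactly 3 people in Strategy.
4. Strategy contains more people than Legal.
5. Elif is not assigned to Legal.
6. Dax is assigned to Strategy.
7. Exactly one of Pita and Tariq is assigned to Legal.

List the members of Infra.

From (5): Elif ∉ Legal.
From (6): Dax ∈ Strategy.
(1): Elif ∉ Strategy.
Only one task force left: Elif ∈ Infra.
Suppose Tariq ∈ Infra: no assignment then satisfies all the clues, so Tariq ∉ Infra.

Infra = {Elif}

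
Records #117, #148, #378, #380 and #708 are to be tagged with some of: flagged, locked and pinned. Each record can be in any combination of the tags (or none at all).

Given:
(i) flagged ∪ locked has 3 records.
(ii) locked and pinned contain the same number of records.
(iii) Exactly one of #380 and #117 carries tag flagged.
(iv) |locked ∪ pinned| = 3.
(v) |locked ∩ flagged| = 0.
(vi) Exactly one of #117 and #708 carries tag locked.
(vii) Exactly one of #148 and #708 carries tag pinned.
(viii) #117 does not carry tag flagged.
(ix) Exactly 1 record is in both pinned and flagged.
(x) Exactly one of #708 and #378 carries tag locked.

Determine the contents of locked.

locked = {#148, #708}

From (viii): #117 ∉ flagged.
(iii) (exactly one): #380 ∈ flagged.
Suppose #117 ∈ locked: no assignment then satisfies all the clues, so #117 ∉ locked.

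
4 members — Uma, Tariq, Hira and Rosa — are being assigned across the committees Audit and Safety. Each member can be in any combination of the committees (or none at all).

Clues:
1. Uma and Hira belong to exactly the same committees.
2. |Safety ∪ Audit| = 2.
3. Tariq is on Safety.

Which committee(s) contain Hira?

Hira: none

From (3): Tariq ∈ Safety.
Suppose Hira ∈ Audit: no assignment then satisfies all the clues, so Hira ∉ Audit.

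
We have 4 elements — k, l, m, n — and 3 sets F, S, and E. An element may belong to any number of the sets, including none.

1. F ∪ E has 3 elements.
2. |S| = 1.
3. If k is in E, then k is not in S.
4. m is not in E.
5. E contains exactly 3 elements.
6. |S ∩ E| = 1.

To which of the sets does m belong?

From (4): m ∉ E.
(5): only 3 candidates remain for E, so all are in.
(3): k ∉ S.
Suppose m ∈ F: no assignment then satisfies all the clues, so m ∉ F.

m: none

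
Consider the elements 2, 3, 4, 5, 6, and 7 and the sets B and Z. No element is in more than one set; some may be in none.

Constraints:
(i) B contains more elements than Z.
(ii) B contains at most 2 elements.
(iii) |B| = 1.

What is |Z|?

0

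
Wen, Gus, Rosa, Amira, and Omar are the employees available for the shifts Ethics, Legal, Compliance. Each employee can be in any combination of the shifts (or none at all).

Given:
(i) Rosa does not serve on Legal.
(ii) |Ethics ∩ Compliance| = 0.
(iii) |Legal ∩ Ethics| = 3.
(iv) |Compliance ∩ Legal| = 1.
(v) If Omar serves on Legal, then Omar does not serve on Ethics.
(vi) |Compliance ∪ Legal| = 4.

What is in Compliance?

From (i): Rosa ∉ Legal.
Suppose Wen ∈ Compliance: no assignment then satisfies all the clues, so Wen ∉ Compliance.

Compliance = {Omar}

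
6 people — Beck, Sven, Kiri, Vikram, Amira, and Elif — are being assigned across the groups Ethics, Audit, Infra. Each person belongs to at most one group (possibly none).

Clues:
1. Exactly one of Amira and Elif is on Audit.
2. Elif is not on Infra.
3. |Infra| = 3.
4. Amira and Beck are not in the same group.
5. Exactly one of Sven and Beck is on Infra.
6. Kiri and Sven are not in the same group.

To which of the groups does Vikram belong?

Vikram: Infra

From (2): Elif ∉ Infra.
Suppose Vikram ∈ Ethics: no assignment then satisfies all the clues, so Vikram ∉ Ethics.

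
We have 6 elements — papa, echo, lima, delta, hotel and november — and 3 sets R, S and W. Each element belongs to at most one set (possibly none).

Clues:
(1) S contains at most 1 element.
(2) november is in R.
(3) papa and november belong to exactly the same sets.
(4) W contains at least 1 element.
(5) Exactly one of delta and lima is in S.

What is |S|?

From (2): november ∈ R.
(3): papa matches november: papa ∈ R.
Suppose echo ∈ S: no assignment then satisfies all the clues, so echo ∉ S.

1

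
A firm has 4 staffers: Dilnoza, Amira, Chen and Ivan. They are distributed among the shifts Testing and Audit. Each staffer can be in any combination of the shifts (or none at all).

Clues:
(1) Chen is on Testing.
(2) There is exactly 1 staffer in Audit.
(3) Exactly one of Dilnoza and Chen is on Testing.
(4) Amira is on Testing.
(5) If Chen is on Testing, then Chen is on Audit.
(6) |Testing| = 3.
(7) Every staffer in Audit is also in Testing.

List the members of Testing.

Testing = {Amira, Chen, Ivan}

From (1): Chen ∈ Testing.
From (4): Amira ∈ Testing.
(3) (exactly one): Dilnoza ∉ Testing.
(5): Chen ∈ Audit.
(6): only 3 candidates remain for Testing, so all are in.
(7) contrapositive: Dilnoza ∉ Audit.
(2): Audit already has 1, so the rest are out.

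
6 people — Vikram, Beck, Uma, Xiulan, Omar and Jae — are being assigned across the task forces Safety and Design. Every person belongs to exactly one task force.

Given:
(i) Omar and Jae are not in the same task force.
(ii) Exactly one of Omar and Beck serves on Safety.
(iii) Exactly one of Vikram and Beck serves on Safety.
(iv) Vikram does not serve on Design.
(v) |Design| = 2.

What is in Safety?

From (iv): Vikram ∉ Design.
Only one task force left: Vikram ∈ Safety.
(iii) (exactly one): Beck ∉ Safety.
Only one task force left: Beck ∈ Design.
(ii) (exactly one): Omar ∈ Safety.
(i): Jae ∉ Safety.
Only one task force left: Jae ∈ Design.
(v): Design already has 2, so the rest are out.
Only one task force left: Uma ∈ Safety.
Only one task force left: Xiulan ∈ Safety.

Safety = {Omar, Uma, Vikram, Xiulan}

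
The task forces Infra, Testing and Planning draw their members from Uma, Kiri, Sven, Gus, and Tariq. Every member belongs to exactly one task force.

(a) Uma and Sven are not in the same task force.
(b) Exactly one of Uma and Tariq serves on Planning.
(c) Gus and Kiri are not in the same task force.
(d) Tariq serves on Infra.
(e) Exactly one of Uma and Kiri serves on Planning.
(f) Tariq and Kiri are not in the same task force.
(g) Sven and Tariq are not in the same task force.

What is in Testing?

Testing = {Kiri, Sven}

From (d): Tariq ∈ Infra.
(b) (exactly one): Uma ∈ Planning.
(e) (exactly one): Kiri ∉ Planning.
(f): Kiri ∉ Infra.
(g): Sven ∉ Infra.
Only one task force left: Kiri ∈ Testing.
(a): Sven ∉ Planning.
(c): Gus ∉ Testing.
Only one task force left: Sven ∈ Testing.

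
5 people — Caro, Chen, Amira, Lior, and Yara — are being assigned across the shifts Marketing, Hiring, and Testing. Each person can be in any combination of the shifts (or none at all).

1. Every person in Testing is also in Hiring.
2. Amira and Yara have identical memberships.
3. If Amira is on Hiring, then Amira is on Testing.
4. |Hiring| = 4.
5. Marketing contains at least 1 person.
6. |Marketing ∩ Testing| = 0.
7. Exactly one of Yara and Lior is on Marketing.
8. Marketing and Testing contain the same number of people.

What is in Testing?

Testing = {Amira, Yara}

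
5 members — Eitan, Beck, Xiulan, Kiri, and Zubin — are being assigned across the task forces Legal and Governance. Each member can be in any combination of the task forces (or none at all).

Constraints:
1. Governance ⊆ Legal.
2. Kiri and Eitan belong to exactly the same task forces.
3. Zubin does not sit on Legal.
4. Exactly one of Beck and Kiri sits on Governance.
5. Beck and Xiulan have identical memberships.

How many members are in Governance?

2

From (3): Zubin ∉ Legal.
(1) contrapositive: Zubin ∉ Governance.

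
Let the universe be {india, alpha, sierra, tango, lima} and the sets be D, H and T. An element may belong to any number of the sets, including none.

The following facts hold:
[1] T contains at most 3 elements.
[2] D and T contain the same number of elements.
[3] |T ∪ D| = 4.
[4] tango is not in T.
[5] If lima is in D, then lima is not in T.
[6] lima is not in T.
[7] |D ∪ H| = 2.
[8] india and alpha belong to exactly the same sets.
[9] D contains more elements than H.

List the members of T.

T = {alpha, india}

From (4): tango ∉ T.
From (6): lima ∉ T.
Suppose india ∉ T: no assignment then satisfies all the clues, so india ∈ T.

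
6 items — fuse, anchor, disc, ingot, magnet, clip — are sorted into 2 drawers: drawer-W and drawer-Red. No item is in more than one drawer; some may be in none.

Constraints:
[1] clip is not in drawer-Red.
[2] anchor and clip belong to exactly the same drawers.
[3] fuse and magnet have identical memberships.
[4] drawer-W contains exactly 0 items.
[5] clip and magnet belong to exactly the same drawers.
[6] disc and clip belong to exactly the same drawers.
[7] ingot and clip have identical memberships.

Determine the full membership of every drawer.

From (1): clip ∉ drawer-Red.
(2): anchor matches clip: anchor ∉ drawer-Red.
(4): drawer-W already has 0, so the rest are out.
(5): magnet matches clip: magnet ∉ drawer-Red.
(6): disc matches clip: disc ∉ drawer-Red.
(7): ingot matches clip: ingot ∉ drawer-Red.
(3): fuse matches magnet: fuse ∉ drawer-Red.

drawer-W = {}; drawer-Red = {}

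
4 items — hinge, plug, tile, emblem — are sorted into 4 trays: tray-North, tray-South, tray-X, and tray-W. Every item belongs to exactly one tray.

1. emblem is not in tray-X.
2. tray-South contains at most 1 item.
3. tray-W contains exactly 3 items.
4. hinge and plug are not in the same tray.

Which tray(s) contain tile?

tile: tray-W

From (1): emblem ∉ tray-X.
Suppose tile ∈ tray-North: no assignment then satisfies all the clues, so tile ∉ tray-North.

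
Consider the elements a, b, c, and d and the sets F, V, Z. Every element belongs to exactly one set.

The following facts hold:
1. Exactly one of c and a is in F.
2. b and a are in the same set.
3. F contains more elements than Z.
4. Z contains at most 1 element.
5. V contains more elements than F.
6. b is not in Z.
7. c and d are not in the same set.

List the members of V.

From (6): b ∉ Z.
(2): a matches b: a ∉ Z.
Suppose a ∉ V: no assignment then satisfies all the clues, so a ∈ V.

V = {a, b, d}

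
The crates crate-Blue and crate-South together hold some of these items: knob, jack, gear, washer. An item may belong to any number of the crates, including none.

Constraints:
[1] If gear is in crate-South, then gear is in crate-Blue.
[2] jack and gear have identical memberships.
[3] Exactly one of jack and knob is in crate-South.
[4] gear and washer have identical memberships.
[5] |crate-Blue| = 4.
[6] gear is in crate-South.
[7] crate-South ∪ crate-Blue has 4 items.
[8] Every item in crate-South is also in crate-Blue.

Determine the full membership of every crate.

crate-Blue = {gear, jack, knob, washer}; crate-South = {gear, jack, washer}

From (6): gear ∈ crate-South.
(1): gear ∈ crate-Blue.
(2): jack matches gear: jack ∈ crate-Blue.
(2): jack matches gear: jack ∈ crate-South.
(3) (exactly one): knob ∉ crate-South.
(4): washer matches gear: washer ∈ crate-Blue.
(4): washer matches gear: washer ∈ crate-South.
(5): only 4 candidates remain for crate-Blue, so all are in.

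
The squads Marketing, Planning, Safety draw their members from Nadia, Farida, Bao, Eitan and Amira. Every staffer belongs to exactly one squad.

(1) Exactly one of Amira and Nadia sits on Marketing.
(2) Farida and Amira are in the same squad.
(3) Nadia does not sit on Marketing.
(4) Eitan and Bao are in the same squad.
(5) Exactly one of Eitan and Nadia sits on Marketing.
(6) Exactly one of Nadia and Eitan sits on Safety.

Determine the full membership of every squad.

Marketing = {Amira, Bao, Eitan, Farida}; Planning = {}; Safety = {Nadia}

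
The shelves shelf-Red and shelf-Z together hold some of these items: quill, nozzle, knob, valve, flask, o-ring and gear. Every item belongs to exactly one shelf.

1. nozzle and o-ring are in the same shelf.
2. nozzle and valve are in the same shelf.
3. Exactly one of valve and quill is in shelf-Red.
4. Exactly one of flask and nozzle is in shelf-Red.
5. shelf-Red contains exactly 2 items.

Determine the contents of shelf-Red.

shelf-Red = {flask, quill}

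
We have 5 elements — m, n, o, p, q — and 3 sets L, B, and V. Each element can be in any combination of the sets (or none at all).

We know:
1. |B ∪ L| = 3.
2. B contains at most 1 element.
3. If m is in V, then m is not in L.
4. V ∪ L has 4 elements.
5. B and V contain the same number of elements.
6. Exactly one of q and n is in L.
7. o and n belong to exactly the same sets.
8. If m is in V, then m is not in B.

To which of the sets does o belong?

o: L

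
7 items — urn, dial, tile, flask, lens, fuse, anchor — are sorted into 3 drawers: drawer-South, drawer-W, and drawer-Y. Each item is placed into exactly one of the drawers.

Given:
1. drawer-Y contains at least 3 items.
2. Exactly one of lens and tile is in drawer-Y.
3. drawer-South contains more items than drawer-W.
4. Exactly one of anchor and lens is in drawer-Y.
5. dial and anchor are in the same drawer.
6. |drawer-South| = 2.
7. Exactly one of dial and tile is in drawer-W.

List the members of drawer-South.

drawer-South = {anchor, dial}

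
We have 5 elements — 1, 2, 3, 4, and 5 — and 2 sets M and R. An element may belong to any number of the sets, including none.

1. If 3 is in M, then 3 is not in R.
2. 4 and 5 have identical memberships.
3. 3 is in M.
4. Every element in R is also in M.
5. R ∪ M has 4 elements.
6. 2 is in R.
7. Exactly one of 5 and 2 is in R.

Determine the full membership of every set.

M = {2, 3, 4, 5}; R = {2}

From (3): 3 ∈ M.
From (6): 2 ∈ R.
(1): 3 ∉ R.
(4) with 2 ∈ R: 2 ∈ M.
(7) (exactly one): 5 ∉ R.
(2): 4 matches 5: 4 ∉ R.
Suppose 1 ∈ M: no assignment then satisfies all the clues, so 1 ∉ M.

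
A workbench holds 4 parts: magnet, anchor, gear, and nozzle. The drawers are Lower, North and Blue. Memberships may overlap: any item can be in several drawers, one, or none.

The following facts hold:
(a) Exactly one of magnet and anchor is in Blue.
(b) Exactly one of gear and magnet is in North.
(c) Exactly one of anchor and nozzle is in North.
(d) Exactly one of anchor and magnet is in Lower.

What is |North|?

2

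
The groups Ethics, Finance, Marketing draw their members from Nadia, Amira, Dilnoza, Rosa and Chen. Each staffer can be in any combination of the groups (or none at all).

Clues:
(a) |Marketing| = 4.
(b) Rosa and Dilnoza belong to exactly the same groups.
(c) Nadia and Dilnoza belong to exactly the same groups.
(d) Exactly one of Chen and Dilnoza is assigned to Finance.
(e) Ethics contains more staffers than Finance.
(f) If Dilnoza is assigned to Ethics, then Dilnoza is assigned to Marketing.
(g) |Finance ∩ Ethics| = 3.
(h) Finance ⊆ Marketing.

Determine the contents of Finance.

Finance = {Dilnoza, Nadia, Rosa}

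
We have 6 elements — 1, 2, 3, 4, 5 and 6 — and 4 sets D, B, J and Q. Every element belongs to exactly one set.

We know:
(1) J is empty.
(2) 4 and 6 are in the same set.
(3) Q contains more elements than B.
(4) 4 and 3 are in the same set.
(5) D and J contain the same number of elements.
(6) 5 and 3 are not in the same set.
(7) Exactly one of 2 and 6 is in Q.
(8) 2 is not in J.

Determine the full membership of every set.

D = {}; B = {2, 5}; J = {}; Q = {1, 3, 4, 6}

From (8): 2 ∉ J.
(1): J already has 0, so the rest are out.
Suppose 1 ∈ D: no assignment then satisfies all the clues, so 1 ∉ D.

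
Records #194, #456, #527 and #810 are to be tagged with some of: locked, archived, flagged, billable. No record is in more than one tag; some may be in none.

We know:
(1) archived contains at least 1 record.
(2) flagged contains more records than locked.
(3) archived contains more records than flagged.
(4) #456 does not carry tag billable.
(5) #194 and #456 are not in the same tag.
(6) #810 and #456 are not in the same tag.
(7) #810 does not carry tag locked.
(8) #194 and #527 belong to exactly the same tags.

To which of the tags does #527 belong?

#527: archived

From (4): #456 ∉ billable.
From (7): #810 ∉ locked.
Suppose #527 ∈ locked: no assignment then satisfies all the clues, so #527 ∉ locked.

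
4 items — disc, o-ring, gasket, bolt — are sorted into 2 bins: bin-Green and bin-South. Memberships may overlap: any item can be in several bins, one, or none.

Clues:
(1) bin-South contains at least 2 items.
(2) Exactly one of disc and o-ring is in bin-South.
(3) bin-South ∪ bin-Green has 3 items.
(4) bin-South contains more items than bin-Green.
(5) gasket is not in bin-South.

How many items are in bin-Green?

1

From (5): gasket ∉ bin-South.
Suppose bolt ∈ bin-Green: no assignment then satisfies all the clues, so bolt ∉ bin-Green.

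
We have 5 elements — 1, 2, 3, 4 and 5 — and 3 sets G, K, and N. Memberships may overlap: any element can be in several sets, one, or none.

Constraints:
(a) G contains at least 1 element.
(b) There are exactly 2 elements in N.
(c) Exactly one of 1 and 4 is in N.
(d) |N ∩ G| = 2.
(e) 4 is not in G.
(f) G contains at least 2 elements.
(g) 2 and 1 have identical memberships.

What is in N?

N = {1, 2}

From (e): 4 ∉ G.
Suppose 1 ∉ N: no assignment then satisfies all the clues, so 1 ∈ N.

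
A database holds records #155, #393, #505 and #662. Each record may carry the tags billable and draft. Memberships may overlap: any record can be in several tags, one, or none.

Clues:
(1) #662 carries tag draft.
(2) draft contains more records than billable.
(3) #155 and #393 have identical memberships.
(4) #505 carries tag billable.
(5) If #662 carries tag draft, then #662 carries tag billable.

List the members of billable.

From (1): #662 ∈ draft.
From (4): #505 ∈ billable.
(5): #662 ∈ billable.
Suppose #155 ∈ billable: no assignment then satisfies all the clues, so #155 ∉ billable.

billable = {#505, #662}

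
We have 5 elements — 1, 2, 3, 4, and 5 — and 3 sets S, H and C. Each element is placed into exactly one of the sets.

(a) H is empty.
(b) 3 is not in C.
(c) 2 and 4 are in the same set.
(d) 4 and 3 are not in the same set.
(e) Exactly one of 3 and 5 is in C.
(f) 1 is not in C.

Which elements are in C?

From (b): 3 ∉ C.
From (f): 1 ∉ C.
(a): H already has 0, so the rest are out.
(e) (exactly one): 5 ∈ C.
Only one set left: 1 ∈ S.
Only one set left: 3 ∈ S.
(d): 4 ∉ S.
Only one set left: 4 ∈ C.
(c): 2 matches 4: 2 ∉ S.
(c): 2 matches 4: 2 ∈ C.

C = {2, 4, 5}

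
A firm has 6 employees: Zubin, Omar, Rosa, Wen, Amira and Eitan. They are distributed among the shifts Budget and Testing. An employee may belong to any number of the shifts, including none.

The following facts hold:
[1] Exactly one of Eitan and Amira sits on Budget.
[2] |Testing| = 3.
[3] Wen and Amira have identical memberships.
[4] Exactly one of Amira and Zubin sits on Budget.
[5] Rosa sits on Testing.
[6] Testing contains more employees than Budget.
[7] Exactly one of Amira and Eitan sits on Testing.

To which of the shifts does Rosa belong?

From (5): Rosa ∈ Testing.
Suppose Rosa ∈ Budget: no assignment then satisfies all the clues, so Rosa ∉ Budget.

Rosa: Testing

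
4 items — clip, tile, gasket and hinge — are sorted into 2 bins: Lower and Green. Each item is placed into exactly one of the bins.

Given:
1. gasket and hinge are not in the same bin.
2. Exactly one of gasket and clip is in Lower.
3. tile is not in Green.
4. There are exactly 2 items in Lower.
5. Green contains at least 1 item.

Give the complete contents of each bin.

Lower = {gasket, tile}; Green = {clip, hinge}

From (3): tile ∉ Green.
Only one bin left: tile ∈ Lower.
Suppose clip ∈ Lower: no assignment then satisfies all the clues, so clip ∉ Lower.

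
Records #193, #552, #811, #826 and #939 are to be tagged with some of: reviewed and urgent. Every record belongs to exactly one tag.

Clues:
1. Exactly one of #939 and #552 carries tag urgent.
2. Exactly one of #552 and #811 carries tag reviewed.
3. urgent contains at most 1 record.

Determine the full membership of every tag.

reviewed = {#193, #811, #826, #939}; urgent = {#552}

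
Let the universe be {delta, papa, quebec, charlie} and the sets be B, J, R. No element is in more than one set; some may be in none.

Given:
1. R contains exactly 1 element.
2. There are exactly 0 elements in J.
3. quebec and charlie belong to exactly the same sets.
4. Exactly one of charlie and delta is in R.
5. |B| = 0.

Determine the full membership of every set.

B = {}; J = {}; R = {delta}

(2): J already has 0, so the rest are out.
(5): B already has 0, so the rest are out.
Suppose delta ∉ R: no assignment then satisfies all the clues, so delta ∈ R.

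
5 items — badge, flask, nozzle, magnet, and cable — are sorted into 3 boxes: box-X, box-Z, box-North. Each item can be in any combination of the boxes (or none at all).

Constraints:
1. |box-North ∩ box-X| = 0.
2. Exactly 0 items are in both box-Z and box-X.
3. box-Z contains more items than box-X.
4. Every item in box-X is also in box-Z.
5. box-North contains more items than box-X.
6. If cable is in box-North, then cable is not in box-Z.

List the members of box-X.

box-X = {}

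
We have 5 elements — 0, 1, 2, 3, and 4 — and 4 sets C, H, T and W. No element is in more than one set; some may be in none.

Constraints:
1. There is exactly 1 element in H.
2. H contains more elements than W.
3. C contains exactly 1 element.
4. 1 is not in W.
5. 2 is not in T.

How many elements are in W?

0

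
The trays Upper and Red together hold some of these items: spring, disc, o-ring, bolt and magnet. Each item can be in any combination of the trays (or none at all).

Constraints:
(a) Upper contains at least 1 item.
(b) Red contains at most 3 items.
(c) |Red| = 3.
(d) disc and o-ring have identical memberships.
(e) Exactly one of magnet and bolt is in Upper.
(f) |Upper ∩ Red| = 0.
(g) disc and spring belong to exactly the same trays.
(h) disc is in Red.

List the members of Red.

From (h): disc ∈ Red.
(d): o-ring matches disc: o-ring ∈ Red.
(g): spring matches disc: spring ∈ Red.
(b): Red already has 3, so the rest are out.

Red = {disc, o-ring, spring}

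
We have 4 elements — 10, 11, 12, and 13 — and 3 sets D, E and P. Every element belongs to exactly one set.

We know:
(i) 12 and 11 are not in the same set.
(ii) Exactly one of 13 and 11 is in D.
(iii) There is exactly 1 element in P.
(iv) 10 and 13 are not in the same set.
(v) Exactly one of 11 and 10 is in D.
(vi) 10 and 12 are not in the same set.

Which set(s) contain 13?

13: E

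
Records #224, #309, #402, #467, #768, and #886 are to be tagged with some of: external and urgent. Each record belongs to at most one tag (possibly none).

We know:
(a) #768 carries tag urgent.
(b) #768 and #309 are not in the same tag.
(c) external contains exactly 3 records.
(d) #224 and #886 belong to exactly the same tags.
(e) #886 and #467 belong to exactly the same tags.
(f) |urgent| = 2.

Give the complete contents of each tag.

external = {#224, #467, #886}; urgent = {#402, #768}

From (a): #768 ∈ urgent.
(b): #309 ∉ urgent.
Suppose #224 ∉ external: no assignment then satisfies all the clues, so #224 ∈ external.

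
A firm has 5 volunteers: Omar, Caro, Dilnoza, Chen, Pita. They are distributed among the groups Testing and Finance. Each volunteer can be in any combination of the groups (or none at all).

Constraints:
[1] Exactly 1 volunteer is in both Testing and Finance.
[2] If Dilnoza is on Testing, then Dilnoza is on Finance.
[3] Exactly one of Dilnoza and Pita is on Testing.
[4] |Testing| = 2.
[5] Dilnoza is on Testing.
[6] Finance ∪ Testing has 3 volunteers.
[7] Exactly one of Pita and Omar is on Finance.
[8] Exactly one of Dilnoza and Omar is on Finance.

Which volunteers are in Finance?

Finance = {Dilnoza, Pita}

From (5): Dilnoza ∈ Testing.
(2): Dilnoza ∈ Finance.
(3) (exactly one): Pita ∉ Testing.
(8) (exactly one): Omar ∉ Finance.
(7) (exactly one): Pita ∈ Finance.
Suppose Caro ∈ Finance: no assignment then satisfies all the clues, so Caro ∉ Finance.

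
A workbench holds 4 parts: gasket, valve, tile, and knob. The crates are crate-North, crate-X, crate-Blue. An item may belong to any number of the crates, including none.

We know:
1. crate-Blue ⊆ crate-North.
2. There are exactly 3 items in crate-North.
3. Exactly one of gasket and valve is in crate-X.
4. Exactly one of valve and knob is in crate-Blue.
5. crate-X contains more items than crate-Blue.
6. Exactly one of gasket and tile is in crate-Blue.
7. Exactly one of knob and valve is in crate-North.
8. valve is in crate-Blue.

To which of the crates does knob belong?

From (8): valve ∈ crate-Blue.
(1) with valve ∈ crate-Blue: valve ∈ crate-North.
(4) (exactly one): knob ∉ crate-Blue.
(7) (exactly one): knob ∉ crate-North.
(2): only 3 candidates remain for crate-North, so all are in.
Suppose knob ∉ crate-X: no assignment then satisfies all the clues, so knob ∈ crate-X.

knob: crate-X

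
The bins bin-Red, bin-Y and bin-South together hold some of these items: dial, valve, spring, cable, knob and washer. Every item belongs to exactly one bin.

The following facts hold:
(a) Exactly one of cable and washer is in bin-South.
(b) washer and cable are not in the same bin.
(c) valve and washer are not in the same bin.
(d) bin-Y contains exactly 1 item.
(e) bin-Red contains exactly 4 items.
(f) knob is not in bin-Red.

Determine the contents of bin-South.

bin-South = {washer}

From (f): knob ∉ bin-Red.
Suppose dial ∈ bin-South: no assignment then satisfies all the clues, so dial ∉ bin-South.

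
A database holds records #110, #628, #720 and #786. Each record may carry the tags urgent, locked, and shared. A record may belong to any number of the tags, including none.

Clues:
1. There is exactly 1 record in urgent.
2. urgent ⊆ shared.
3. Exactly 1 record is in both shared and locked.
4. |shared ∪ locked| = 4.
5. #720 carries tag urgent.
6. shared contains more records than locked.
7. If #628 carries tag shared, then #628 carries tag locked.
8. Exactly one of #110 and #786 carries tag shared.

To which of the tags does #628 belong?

#628: locked, shared

From (5): #720 ∈ urgent.
(1): urgent already has 1, so the rest are out.
(2) with #720 ∈ urgent: #720 ∈ shared.
Suppose #628 ∉ locked: no assignment then satisfies all the clues, so #628 ∈ locked.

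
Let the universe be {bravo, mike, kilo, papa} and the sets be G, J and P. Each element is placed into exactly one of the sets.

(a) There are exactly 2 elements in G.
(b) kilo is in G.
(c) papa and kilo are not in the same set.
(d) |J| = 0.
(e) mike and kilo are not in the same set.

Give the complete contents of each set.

G = {bravo, kilo}; J = {}; P = {mike, papa}

From (b): kilo ∈ G.
(c): papa ∉ G.
(d): J already has 0, so the rest are out.
(e): mike ∉ G.
Only one set left: mike ∈ P.
Only one set left: papa ∈ P.
(a): only 2 candidates remain for G, so all are in.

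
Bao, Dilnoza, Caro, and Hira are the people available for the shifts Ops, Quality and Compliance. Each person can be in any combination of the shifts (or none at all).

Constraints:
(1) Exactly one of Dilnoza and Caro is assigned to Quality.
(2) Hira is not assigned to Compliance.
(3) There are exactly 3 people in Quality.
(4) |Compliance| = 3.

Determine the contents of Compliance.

From (2): Hira ∉ Compliance.
(4): only 3 candidates remain for Compliance, so all are in.

Compliance = {Bao, Caro, Dilnoza}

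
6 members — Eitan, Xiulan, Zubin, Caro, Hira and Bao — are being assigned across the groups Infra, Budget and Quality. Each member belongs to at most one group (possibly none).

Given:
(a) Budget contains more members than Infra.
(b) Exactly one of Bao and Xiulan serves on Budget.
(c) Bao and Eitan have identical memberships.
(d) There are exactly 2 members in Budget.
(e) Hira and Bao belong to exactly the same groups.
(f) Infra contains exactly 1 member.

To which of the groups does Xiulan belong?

Xiulan: Budget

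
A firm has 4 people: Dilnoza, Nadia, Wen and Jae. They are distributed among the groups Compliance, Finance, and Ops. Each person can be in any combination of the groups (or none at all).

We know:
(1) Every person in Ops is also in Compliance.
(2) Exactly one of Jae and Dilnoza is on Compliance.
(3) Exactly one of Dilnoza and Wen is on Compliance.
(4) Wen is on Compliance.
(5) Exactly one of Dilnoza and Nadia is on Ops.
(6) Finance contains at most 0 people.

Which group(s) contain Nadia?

Nadia: Compliance, Ops

From (4): Wen ∈ Compliance.
(3) (exactly one): Dilnoza ∉ Compliance.
(6): Finance already has 0, so the rest are out.
(1) contrapositive: Dilnoza ∉ Ops.
(2) (exactly one): Jae ∈ Compliance.
(5) (exactly one): Nadia ∈ Ops.
(1) with Nadia ∈ Ops: Nadia ∈ Compliance.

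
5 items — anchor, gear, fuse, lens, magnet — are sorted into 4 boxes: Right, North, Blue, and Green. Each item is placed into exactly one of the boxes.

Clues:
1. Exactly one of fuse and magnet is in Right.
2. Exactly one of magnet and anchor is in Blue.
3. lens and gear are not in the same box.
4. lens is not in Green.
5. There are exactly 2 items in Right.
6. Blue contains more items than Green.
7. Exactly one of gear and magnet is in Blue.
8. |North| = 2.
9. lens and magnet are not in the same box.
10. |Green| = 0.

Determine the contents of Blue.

From (4): lens ∉ Green.
(10): Green already has 0, so the rest are out.
Suppose anchor ∈ Blue: no assignment then satisfies all the clues, so anchor ∉ Blue.

Blue = {magnet}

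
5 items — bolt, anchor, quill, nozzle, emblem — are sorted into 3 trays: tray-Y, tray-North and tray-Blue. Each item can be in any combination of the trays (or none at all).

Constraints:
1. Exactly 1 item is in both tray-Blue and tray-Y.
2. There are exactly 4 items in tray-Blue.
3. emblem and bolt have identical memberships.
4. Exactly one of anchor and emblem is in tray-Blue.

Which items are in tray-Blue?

tray-Blue = {bolt, emblem, nozzle, quill}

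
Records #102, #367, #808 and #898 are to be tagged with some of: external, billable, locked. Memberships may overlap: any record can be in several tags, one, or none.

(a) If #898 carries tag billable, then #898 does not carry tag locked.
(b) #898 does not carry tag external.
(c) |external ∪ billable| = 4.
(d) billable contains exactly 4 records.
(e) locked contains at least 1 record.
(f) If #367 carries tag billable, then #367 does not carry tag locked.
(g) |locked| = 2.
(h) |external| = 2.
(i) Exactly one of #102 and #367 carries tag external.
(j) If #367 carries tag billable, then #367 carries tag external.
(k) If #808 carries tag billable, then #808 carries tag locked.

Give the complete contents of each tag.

external = {#367, #808}; billable = {#102, #367, #808, #898}; locked = {#102, #808}

From (b): #898 ∉ external.
(d): only 4 candidates remain for billable, so all are in.
(f): #367 ∉ locked.
(j): #367 ∈ external.
(k): #808 ∈ locked.
(a): #898 ∉ locked.
(g): only 2 candidates remain for locked, so all are in.
(i) (exactly one): #102 ∉ external.
(h): only 2 candidates remain for external, so all are in.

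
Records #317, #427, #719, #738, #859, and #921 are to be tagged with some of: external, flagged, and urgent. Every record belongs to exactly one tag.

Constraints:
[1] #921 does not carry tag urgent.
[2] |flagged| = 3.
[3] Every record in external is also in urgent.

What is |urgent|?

3

From (1): #921 ∉ urgent.
(3) contrapositive: #921 ∉ external.
Only one tag left: #921 ∈ flagged.
Suppose #317 ∈ external: no assignment then satisfies all the clues, so #317 ∉ external.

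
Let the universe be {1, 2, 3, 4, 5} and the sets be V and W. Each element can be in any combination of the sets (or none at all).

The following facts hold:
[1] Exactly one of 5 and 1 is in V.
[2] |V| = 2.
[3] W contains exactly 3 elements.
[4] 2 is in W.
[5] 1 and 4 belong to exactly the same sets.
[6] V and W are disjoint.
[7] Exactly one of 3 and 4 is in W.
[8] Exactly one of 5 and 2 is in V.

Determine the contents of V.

V = {3, 5}

From (4): 2 ∈ W.
(6) (disjoint): 2 ∉ V.
(8) (exactly one): 5 ∈ V.
(1) (exactly one): 1 ∉ V.
(5): 4 matches 1: 4 ∉ V.
(6) (disjoint): 5 ∉ W.
(2): only 2 candidates remain for V, so all are in.
(6) (disjoint): 3 ∉ W.
(7) (exactly one): 4 ∈ W.
(3): only 3 candidates remain for W, so all are in.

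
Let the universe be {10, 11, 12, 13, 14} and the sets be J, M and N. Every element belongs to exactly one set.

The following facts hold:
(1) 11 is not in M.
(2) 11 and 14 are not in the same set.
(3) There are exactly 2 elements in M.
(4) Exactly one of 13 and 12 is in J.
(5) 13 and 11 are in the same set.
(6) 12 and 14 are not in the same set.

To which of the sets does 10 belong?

10: M

From (1): 11 ∉ M.
(5): 13 matches 11: 13 ∉ M.
Suppose 10 ∈ J: no assignment then satisfies all the clues, so 10 ∉ J.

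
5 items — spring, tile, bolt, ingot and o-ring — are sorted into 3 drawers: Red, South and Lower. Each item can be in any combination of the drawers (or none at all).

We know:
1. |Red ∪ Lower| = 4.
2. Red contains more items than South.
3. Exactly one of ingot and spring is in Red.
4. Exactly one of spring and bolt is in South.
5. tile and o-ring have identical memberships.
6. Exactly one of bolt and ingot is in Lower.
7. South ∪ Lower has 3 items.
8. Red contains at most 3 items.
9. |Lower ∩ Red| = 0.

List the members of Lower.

Lower = {bolt}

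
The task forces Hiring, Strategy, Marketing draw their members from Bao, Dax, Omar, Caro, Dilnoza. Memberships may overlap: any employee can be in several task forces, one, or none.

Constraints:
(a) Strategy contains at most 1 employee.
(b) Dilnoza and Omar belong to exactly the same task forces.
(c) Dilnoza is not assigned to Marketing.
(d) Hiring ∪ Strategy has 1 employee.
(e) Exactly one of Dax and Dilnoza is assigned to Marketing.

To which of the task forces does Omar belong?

Omar: none

From (c): Dilnoza ∉ Marketing.
(b): Omar matches Dilnoza: Omar ∉ Marketing.
(e) (exactly one): Dax ∈ Marketing.
Suppose Omar ∈ Hiring: no assignment then satisfies all the clues, so Omar ∉ Hiring.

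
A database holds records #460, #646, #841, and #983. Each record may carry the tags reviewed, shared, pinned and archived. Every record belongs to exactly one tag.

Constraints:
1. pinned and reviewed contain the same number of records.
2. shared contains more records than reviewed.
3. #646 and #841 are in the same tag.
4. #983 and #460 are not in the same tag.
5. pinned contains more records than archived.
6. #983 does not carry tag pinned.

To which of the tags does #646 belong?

#646: shared

From (6): #983 ∉ pinned.
Suppose #646 ∈ reviewed: no assignment then satisfies all the clues, so #646 ∉ reviewed.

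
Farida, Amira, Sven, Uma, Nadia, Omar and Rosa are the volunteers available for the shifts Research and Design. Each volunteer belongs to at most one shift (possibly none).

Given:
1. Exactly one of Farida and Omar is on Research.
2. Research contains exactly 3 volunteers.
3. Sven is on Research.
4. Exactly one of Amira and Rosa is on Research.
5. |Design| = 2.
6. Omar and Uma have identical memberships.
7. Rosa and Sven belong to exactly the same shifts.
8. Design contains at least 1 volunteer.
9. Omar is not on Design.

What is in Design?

Design = {Amira, Nadia}

From (3): Sven ∈ Research.
From (9): Omar ∉ Design.
(6): Uma matches Omar: Uma ∉ Design.
(7): Rosa matches Sven: Rosa ∈ Research.
(4) (exactly one): Amira ∉ Research.
Suppose Farida ∈ Design: no assignment then satisfies all the clues, so Farida ∉ Design.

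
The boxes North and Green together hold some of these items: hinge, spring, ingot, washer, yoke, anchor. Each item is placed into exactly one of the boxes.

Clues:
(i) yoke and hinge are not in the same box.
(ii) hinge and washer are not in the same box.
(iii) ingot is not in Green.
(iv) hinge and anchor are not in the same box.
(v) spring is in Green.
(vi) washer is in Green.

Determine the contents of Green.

From (iii): ingot ∉ Green.
From (v): spring ∈ Green.
From (vi): washer ∈ Green.
(ii): hinge ∉ Green.
Only one box left: hinge ∈ North.
Only one box left: ingot ∈ North.
(i): yoke ∉ North.
(iv): anchor ∉ North.
Only one box left: yoke ∈ Green.
Only one box left: anchor ∈ Green.

Green = {anchor, spring, washer, yoke}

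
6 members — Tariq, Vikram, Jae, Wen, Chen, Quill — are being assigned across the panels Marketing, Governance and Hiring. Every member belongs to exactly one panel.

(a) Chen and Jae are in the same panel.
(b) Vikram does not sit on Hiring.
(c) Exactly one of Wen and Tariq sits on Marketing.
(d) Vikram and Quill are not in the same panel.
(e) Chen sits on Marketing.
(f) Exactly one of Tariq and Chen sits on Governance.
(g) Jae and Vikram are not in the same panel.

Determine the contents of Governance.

From (b): Vikram ∉ Hiring.
From (e): Chen ∈ Marketing.
(a): Jae matches Chen: Jae ∈ Marketing.
(f) (exactly one): Tariq ∈ Governance.
(g): Vikram ∉ Marketing.
Only one panel left: Vikram ∈ Governance.
(c) (exactly one): Wen ∈ Marketing.
(d): Quill ∉ Governance.

Governance = {Tariq, Vikram}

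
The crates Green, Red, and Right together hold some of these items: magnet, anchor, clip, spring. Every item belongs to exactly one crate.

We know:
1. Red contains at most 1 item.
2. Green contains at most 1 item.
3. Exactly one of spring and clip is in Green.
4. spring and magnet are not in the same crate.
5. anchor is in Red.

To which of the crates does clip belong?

clip: Right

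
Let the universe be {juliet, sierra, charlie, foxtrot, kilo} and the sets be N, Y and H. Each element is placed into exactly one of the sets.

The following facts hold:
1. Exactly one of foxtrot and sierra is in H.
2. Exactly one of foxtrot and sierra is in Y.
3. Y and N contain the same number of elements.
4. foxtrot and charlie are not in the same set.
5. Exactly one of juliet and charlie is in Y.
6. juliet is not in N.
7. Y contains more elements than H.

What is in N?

N = {charlie, kilo}

From (6): juliet ∉ N.
Suppose sierra ∈ N: no assignment then satisfies all the clues, so sierra ∉ N.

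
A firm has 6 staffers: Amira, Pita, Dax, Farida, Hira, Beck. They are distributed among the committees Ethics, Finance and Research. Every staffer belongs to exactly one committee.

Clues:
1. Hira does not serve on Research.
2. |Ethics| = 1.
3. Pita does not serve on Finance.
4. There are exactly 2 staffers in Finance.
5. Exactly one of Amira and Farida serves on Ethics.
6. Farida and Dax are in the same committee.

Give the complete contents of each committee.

Ethics = {Amira}; Finance = {Beck, Hira}; Research = {Dax, Farida, Pita}

From (1): Hira ∉ Research.
From (3): Pita ∉ Finance.
Suppose Amira ∉ Ethics: no assignment then satisfies all the clues, so Amira ∈ Ethics.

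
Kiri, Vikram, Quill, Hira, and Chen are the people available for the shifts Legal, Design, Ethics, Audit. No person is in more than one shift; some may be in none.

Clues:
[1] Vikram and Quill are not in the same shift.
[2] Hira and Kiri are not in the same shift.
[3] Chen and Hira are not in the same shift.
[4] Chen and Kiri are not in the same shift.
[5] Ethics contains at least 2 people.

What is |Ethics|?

2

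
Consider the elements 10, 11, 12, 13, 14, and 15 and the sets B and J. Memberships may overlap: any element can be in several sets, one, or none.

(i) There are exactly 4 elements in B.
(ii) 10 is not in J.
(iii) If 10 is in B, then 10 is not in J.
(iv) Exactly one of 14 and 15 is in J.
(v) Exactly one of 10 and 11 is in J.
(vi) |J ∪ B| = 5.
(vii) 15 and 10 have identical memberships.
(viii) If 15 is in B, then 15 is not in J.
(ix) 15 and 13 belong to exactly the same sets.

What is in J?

J = {11, 14}

From (ii): 10 ∉ J.
(v) (exactly one): 11 ∈ J.
(vii): 15 matches 10: 15 ∉ J.
(ix): 13 matches 15: 13 ∉ J.
(iv) (exactly one): 14 ∈ J.
Suppose 12 ∈ J: no assignment then satisfies all the clues, so 12 ∉ J.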